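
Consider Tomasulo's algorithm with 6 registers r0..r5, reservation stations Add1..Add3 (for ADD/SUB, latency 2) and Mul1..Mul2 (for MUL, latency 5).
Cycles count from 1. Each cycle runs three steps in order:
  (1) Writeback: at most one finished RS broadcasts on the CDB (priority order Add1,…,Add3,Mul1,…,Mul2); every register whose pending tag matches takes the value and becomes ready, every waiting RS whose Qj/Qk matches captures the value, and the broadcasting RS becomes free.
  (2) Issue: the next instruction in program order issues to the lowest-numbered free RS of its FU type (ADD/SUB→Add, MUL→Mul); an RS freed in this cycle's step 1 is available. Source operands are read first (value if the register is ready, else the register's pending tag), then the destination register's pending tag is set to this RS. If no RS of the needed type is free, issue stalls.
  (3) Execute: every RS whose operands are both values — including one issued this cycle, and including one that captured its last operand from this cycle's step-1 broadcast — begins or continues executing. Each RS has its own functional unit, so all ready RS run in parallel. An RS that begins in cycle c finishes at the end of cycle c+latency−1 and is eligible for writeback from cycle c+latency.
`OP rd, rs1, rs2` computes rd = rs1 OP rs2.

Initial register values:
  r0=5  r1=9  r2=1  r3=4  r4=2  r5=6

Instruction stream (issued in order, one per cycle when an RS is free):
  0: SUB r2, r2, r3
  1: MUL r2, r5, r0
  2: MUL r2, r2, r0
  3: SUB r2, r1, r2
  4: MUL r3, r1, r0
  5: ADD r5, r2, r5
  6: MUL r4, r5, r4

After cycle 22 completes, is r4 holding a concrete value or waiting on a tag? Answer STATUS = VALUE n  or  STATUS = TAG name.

c1: issue SUB r2<-Add1 | r0:5,r1:9,r2:Add1,r3:4,r4:2,r5:6
c2: issue MUL r2<-Mul1 | r0:5,r1:9,r2:Mul1,r3:4,r4:2,r5:6
c3: CDB Add1=-3; issue MUL r2<-Mul2 | r0:5,r1:9,r2:Mul2,r3:4,r4:2,r5:6
c4: issue SUB r2<-Add1 | r0:5,r1:9,r2:Add1,r3:4,r4:2,r5:6
c5: stall | r0:5,r1:9,r2:Add1,r3:4,r4:2,r5:6
c6: stall | r0:5,r1:9,r2:Add1,r3:4,r4:2,r5:6
c7: CDB Mul1=30; issue MUL r3<-Mul1 | r0:5,r1:9,r2:Add1,r3:Mul1,r4:2,r5:6
c8: issue ADD r5<-Add2 | r0:5,r1:9,r2:Add1,r3:Mul1,r4:2,r5:Add2
c9: stall | r0:5,r1:9,r2:Add1,r3:Mul1,r4:2,r5:Add2
c10: stall | r0:5,r1:9,r2:Add1,r3:Mul1,r4:2,r5:Add2
c11: stall | r0:5,r1:9,r2:Add1,r3:Mul1,r4:2,r5:Add2
c12: CDB Mul1=45; issue MUL r4<-Mul1 | r0:5,r1:9,r2:Add1,r3:45,r4:Mul1,r5:Add2
c13: CDB Mul2=150 | r0:5,r1:9,r2:Add1,r3:45,r4:Mul1,r5:Add2
c14: - | r0:5,r1:9,r2:Add1,r3:45,r4:Mul1,r5:Add2
c15: CDB Add1=-141 | r0:5,r1:9,r2:-141,r3:45,r4:Mul1,r5:Add2
c16: - | r0:5,r1:9,r2:-141,r3:45,r4:Mul1,r5:Add2
c17: CDB Add2=-135 | r0:5,r1:9,r2:-141,r3:45,r4:Mul1,r5:-135
c18: - | r0:5,r1:9,r2:-141,r3:45,r4:Mul1,r5:-135
c19: - | r0:5,r1:9,r2:-141,r3:45,r4:Mul1,r5:-135
c20: - | r0:5,r1:9,r2:-141,r3:45,r4:Mul1,r5:-135
c21: - | r0:5,r1:9,r2:-141,r3:45,r4:Mul1,r5:-135
c22: CDB Mul1=-270 | r0:5,r1:9,r2:-141,r3:45,r4:-270,r5:-135

STATUS = VALUE -270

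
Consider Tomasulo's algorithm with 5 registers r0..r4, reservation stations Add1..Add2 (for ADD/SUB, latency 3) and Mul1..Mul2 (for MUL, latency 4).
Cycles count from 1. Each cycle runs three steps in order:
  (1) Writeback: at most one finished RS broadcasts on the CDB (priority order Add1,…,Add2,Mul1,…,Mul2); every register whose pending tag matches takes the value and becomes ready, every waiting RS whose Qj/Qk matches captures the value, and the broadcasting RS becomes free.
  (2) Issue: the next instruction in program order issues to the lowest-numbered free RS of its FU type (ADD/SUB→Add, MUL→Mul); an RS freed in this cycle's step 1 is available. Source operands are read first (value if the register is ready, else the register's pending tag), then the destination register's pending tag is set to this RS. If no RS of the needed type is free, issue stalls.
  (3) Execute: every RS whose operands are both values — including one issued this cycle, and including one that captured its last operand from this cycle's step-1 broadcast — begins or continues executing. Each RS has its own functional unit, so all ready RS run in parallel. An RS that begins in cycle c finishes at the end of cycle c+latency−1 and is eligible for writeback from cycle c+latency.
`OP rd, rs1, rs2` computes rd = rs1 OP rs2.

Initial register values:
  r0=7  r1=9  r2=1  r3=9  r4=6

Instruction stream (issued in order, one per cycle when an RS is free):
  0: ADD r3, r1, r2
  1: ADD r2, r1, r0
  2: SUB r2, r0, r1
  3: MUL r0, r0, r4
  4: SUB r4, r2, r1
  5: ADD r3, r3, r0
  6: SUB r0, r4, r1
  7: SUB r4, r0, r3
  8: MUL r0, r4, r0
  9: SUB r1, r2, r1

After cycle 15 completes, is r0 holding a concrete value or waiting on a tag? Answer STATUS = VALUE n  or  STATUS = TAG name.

c1: issue ADD r3<-Add1 | r0:7,r1:9,r2:1,r3:Add1,r4:6
c2: issue ADD r2<-Add2 | r0:7,r1:9,r2:Add2,r3:Add1,r4:6
c3: stall | r0:7,r1:9,r2:Add2,r3:Add1,r4:6
c4: CDB Add1=10; issue SUB r2<-Add1 | r0:7,r1:9,r2:Add1,r3:10,r4:6
c5: CDB Add2=16; issue MUL r0<-Mul1 | r0:Mul1,r1:9,r2:Add1,r3:10,r4:6
c6: issue SUB r4<-Add2 | r0:Mul1,r1:9,r2:Add1,r3:10,r4:Add2
c7: CDB Add1=-2; issue ADD r3<-Add1 | r0:Mul1,r1:9,r2:-2,r3:Add1,r4:Add2
c8: stall | r0:Mul1,r1:9,r2:-2,r3:Add1,r4:Add2
c9: CDB Mul1=42; stall | r0:42,r1:9,r2:-2,r3:Add1,r4:Add2
c10: CDB Add2=-11; issue SUB r0<-Add2 | r0:Add2,r1:9,r2:-2,r3:Add1,r4:-11
c11: stall | r0:Add2,r1:9,r2:-2,r3:Add1,r4:-11
c12: CDB Add1=52; issue SUB r4<-Add1 | r0:Add2,r1:9,r2:-2,r3:52,r4:Add1
c13: CDB Add2=-20; issue MUL r0<-Mul1 | r0:Mul1,r1:9,r2:-2,r3:52,r4:Add1
c14: issue SUB r1<-Add2 | r0:Mul1,r1:Add2,r2:-2,r3:52,r4:Add1
c15: - | r0:Mul1,r1:Add2,r2:-2,r3:52,r4:Add1

STATUS = TAG Mul1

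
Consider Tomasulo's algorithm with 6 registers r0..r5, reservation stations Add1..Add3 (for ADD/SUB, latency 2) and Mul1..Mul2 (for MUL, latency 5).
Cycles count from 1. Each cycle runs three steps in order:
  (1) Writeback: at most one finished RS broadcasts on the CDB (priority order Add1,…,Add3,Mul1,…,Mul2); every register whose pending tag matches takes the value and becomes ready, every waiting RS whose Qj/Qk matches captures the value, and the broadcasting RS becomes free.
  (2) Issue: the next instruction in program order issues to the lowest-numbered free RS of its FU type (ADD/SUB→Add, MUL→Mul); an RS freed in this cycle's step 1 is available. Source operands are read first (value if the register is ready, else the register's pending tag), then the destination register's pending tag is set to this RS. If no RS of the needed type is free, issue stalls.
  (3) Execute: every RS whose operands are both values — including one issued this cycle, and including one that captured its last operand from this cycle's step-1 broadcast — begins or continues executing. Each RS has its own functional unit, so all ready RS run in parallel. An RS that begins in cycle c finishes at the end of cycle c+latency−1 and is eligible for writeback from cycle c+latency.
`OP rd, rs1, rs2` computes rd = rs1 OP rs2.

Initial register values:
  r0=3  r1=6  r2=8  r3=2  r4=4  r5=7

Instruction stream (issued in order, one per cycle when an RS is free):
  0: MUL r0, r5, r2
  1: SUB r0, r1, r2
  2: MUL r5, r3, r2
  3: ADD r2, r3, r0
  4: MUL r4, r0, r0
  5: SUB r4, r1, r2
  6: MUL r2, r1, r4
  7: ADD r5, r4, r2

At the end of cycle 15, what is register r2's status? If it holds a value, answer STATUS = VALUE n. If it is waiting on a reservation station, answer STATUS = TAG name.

STATUS = VALUE 36

c1: issue MUL r0<-Mul1 | r0:Mul1,r1:6,r2:8,r3:2,r4:4,r5:7
c2: issue SUB r0<-Add1 | r0:Add1,r1:6,r2:8,r3:2,r4:4,r5:7
c3: issue MUL r5<-Mul2 | r0:Add1,r1:6,r2:8,r3:2,r4:4,r5:Mul2
c4: CDB Add1=-2; issue ADD r2<-Add1 | r0:-2,r1:6,r2:Add1,r3:2,r4:4,r5:Mul2
c5: stall | r0:-2,r1:6,r2:Add1,r3:2,r4:4,r5:Mul2
c6: CDB Add1=0; stall | r0:-2,r1:6,r2:0,r3:2,r4:4,r5:Mul2
c7: CDB Mul1=56; issue MUL r4<-Mul1 | r0:-2,r1:6,r2:0,r3:2,r4:Mul1,r5:Mul2
c8: CDB Mul2=16; issue SUB r4<-Add1 | r0:-2,r1:6,r2:0,r3:2,r4:Add1,r5:16
c9: issue MUL r2<-Mul2 | r0:-2,r1:6,r2:Mul2,r3:2,r4:Add1,r5:16
c10: CDB Add1=6; issue ADD r5<-Add1 | r0:-2,r1:6,r2:Mul2,r3:2,r4:6,r5:Add1
c11: - | r0:-2,r1:6,r2:Mul2,r3:2,r4:6,r5:Add1
c12: CDB Mul1=4 | r0:-2,r1:6,r2:Mul2,r3:2,r4:6,r5:Add1
c13: - | r0:-2,r1:6,r2:Mul2,r3:2,r4:6,r5:Add1
c14: - | r0:-2,r1:6,r2:Mul2,r3:2,r4:6,r5:Add1
c15: CDB Mul2=36 | r0:-2,r1:6,r2:36,r3:2,r4:6,r5:Add1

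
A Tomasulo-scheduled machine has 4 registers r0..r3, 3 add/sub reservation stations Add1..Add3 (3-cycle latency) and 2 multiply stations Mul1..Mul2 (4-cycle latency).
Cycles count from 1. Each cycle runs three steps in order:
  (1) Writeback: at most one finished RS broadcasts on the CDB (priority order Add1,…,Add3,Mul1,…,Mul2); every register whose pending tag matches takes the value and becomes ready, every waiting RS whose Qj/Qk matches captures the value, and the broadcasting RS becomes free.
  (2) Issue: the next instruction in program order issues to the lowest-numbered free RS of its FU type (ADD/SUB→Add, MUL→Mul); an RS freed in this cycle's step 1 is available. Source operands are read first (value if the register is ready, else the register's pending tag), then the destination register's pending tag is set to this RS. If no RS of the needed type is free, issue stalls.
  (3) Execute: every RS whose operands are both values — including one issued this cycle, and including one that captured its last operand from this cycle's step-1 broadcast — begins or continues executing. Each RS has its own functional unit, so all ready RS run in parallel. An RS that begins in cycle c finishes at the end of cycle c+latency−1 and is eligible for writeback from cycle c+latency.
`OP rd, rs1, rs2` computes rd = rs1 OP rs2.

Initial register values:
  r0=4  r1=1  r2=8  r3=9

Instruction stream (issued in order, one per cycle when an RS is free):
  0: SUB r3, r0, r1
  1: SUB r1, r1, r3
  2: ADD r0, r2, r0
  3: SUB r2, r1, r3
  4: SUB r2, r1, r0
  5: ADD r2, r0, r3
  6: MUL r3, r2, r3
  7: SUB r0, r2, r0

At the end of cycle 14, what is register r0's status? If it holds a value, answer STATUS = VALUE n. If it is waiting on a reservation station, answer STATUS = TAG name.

c1: issue SUB r3<-Add1 | r0:4,r1:1,r2:8,r3:Add1
c2: issue SUB r1<-Add2 | r0:4,r1:Add2,r2:8,r3:Add1
c3: issue ADD r0<-Add3 | r0:Add3,r1:Add2,r2:8,r3:Add1
c4: CDB Add1=3; issue SUB r2<-Add1 | r0:Add3,r1:Add2,r2:Add1,r3:3
c5: stall | r0:Add3,r1:Add2,r2:Add1,r3:3
c6: CDB Add3=12; issue SUB r2<-Add3 | r0:12,r1:Add2,r2:Add3,r3:3
c7: CDB Add2=-2; issue ADD r2<-Add2 | r0:12,r1:-2,r2:Add2,r3:3
c8: issue MUL r3<-Mul1 | r0:12,r1:-2,r2:Add2,r3:Mul1
c9: stall | r0:12,r1:-2,r2:Add2,r3:Mul1
c10: CDB Add1=-5; issue SUB r0<-Add1 | r0:Add1,r1:-2,r2:Add2,r3:Mul1
c11: CDB Add2=15 | r0:Add1,r1:-2,r2:15,r3:Mul1
c12: CDB Add3=-14 | r0:Add1,r1:-2,r2:15,r3:Mul1
c13: - | r0:Add1,r1:-2,r2:15,r3:Mul1
c14: CDB Add1=3 | r0:3,r1:-2,r2:15,r3:Mul1

STATUS = VALUE 3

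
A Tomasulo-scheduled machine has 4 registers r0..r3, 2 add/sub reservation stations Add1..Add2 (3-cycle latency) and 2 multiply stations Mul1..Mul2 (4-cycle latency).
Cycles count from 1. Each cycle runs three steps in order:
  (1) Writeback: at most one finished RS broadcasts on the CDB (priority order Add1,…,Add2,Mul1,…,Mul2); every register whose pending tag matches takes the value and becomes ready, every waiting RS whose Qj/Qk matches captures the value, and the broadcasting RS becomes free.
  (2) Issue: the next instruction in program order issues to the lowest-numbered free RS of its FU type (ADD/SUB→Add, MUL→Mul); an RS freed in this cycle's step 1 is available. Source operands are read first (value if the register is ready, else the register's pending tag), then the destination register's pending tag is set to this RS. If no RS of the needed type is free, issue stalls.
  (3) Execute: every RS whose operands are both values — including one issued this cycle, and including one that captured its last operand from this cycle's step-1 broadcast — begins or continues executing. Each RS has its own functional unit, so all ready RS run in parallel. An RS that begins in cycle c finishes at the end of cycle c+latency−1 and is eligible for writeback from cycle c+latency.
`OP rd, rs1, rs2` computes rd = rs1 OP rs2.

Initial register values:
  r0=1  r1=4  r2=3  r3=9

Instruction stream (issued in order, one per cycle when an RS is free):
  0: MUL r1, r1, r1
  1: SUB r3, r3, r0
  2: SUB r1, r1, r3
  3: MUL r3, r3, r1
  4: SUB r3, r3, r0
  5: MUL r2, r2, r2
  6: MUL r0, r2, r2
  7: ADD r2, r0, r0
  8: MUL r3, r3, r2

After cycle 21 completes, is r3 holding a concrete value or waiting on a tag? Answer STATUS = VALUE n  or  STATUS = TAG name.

STATUS = VALUE 10206

  c1: issue MUL r1<-Mul1  regs: r0:1,r1:Mul1,r2:3,r3:9
  c2: issue SUB r3<-Add1  regs: r0:1,r1:Mul1,r2:3,r3:Add1
  c3: issue SUB r1<-Add2  regs: r0:1,r1:Add2,r2:3,r3:Add1
  c4: issue MUL r3<-Mul2  regs: r0:1,r1:Add2,r2:3,r3:Mul2
  c5: CDB Add1=8; issue SUB r3<-Add1  regs: r0:1,r1:Add2,r2:3,r3:Add1
  c6: CDB Mul1=16; issue MUL r2<-Mul1  regs: r0:1,r1:Add2,r2:Mul1,r3:Add1
  c7: stall  regs: r0:1,r1:Add2,r2:Mul1,r3:Add1
  c8: stall  regs: r0:1,r1:Add2,r2:Mul1,r3:Add1
  c9: CDB Add2=8; stall  regs: r0:1,r1:8,r2:Mul1,r3:Add1
  c10: CDB Mul1=9; issue MUL r0<-Mul1  regs: r0:Mul1,r1:8,r2:9,r3:Add1
  c11: issue ADD r2<-Add2  regs: r0:Mul1,r1:8,r2:Add2,r3:Add1
  c12: stall  regs: r0:Mul1,r1:8,r2:Add2,r3:Add1
  c13: CDB Mul2=64; issue MUL r3<-Mul2  regs: r0:Mul1,r1:8,r2:Add2,r3:Mul2
  c14: CDB Mul1=81  regs: r0:81,r1:8,r2:Add2,r3:Mul2
  c15: -  regs: r0:81,r1:8,r2:Add2,r3:Mul2
  c16: CDB Add1=63  regs: r0:81,r1:8,r2:Add2,r3:Mul2
  c17: CDB Add2=162  regs: r0:81,r1:8,r2:162,r3:Mul2
  c18: -  regs: r0:81,r1:8,r2:162,r3:Mul2
  c19: -  regs: r0:81,r1:8,r2:162,r3:Mul2
  c20: -  regs: r0:81,r1:8,r2:162,r3:Mul2
  c21: CDB Mul2=10206  regs: r0:81,r1:8,r2:162,r3:10206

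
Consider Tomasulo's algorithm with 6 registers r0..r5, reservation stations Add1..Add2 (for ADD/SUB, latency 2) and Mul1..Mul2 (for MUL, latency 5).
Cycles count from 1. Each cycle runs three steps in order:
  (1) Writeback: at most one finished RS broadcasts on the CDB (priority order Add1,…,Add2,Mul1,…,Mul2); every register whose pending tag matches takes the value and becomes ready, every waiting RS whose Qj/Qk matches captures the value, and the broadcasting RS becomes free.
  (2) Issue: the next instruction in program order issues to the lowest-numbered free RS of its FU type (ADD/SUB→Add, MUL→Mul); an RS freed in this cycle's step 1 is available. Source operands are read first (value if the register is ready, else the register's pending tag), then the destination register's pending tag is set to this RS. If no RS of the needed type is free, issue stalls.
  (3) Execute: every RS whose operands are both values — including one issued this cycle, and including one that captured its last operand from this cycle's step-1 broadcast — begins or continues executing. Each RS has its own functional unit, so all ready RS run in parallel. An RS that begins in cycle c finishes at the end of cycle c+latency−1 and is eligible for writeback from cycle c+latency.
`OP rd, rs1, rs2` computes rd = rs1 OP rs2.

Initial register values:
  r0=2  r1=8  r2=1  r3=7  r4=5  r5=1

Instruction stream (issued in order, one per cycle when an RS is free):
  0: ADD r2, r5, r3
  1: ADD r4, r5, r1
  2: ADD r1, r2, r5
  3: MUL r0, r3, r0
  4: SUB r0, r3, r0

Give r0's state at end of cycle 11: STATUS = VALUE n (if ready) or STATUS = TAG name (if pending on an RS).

cycle 1: issue ADD r2<-Add1 // r0:2,r1:8,r2:Add1,r3:7,r4:5,r5:1
cycle 2: issue ADD r4<-Add2 // r0:2,r1:8,r2:Add1,r3:7,r4:Add2,r5:1
cycle 3: CDB Add1=8; issue ADD r1<-Add1 // r0:2,r1:Add1,r2:8,r3:7,r4:Add2,r5:1
cycle 4: CDB Add2=9; issue MUL r0<-Mul1 // r0:Mul1,r1:Add1,r2:8,r3:7,r4:9,r5:1
cycle 5: CDB Add1=9; issue SUB r0<-Add1 // r0:Add1,r1:9,r2:8,r3:7,r4:9,r5:1
cycle 6: - // r0:Add1,r1:9,r2:8,r3:7,r4:9,r5:1
cycle 7: - // r0:Add1,r1:9,r2:8,r3:7,r4:9,r5:1
cycle 8: - // r0:Add1,r1:9,r2:8,r3:7,r4:9,r5:1
cycle 9: CDB Mul1=14 // r0:Add1,r1:9,r2:8,r3:7,r4:9,r5:1
cycle 10: - // r0:Add1,r1:9,r2:8,r3:7,r4:9,r5:1
cycle 11: CDB Add1=-7 // r0:-7,r1:9,r2:8,r3:7,r4:9,r5:1

STATUS = VALUE -7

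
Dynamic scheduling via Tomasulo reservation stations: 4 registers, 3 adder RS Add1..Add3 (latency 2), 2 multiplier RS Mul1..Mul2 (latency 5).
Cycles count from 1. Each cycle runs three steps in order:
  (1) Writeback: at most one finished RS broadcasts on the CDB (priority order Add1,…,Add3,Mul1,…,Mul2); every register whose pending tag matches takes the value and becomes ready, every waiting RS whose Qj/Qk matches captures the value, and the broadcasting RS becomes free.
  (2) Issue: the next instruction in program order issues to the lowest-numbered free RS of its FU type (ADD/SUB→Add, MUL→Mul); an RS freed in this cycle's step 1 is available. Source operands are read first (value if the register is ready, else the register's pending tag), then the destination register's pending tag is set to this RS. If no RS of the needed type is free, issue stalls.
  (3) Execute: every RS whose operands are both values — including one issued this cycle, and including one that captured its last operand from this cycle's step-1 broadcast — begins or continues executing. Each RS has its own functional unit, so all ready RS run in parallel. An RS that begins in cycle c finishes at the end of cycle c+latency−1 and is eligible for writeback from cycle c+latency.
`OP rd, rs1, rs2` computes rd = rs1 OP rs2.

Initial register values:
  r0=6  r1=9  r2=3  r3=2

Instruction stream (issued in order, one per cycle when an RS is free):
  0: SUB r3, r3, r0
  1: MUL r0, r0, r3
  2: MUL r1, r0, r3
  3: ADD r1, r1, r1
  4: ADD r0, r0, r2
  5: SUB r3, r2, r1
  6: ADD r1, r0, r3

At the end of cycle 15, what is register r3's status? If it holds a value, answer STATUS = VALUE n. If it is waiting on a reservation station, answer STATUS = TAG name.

STATUS = TAG Add3

cycle 1: issue SUB r3<-Add1 // r0:6,r1:9,r2:3,r3:Add1
cycle 2: issue MUL r0<-Mul1 // r0:Mul1,r1:9,r2:3,r3:Add1
cycle 3: CDB Add1=-4; issue MUL r1<-Mul2 // r0:Mul1,r1:Mul2,r2:3,r3:-4
cycle 4: issue ADD r1<-Add1 // r0:Mul1,r1:Add1,r2:3,r3:-4
cycle 5: issue ADD r0<-Add2 // r0:Add2,r1:Add1,r2:3,r3:-4
cycle 6: issue SUB r3<-Add3 // r0:Add2,r1:Add1,r2:3,r3:Add3
cycle 7: stall // r0:Add2,r1:Add1,r2:3,r3:Add3
cycle 8: CDB Mul1=-24; stall // r0:Add2,r1:Add1,r2:3,r3:Add3
cycle 9: stall // r0:Add2,r1:Add1,r2:3,r3:Add3
cycle 10: CDB Add2=-21; issue ADD r1<-Add2 // r0:-21,r1:Add2,r2:3,r3:Add3
cycle 11: - // r0:-21,r1:Add2,r2:3,r3:Add3
cycle 12: - // r0:-21,r1:Add2,r2:3,r3:Add3
cycle 13: CDB Mul2=96 // r0:-21,r1:Add2,r2:3,r3:Add3
cycle 14: - // r0:-21,r1:Add2,r2:3,r3:Add3
cycle 15: CDB Add1=192 // r0:-21,r1:Add2,r2:3,r3:Add3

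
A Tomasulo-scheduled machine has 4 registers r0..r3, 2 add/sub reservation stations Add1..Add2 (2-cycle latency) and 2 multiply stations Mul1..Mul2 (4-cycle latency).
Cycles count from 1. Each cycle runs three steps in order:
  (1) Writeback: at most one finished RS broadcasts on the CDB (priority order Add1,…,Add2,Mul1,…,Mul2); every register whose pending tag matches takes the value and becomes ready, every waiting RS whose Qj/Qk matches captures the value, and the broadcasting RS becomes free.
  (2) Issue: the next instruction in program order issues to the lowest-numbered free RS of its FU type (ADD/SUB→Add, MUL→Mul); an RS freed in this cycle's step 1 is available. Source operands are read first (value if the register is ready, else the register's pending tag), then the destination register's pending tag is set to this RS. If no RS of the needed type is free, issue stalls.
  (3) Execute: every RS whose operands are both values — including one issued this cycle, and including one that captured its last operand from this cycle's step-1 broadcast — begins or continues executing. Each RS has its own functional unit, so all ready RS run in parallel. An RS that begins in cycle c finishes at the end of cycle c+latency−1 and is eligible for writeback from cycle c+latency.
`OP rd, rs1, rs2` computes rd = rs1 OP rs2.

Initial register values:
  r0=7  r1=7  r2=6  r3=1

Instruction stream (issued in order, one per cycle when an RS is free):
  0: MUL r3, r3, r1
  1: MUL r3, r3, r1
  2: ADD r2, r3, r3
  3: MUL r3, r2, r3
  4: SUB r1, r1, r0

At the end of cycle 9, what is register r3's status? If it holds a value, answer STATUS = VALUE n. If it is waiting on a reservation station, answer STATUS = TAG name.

STATUS = TAG Mul1

cycle 1: issue MUL r3<-Mul1 // r0:7,r1:7,r2:6,r3:Mul1
cycle 2: issue MUL r3<-Mul2 // r0:7,r1:7,r2:6,r3:Mul2
cycle 3: issue ADD r2<-Add1 // r0:7,r1:7,r2:Add1,r3:Mul2
cycle 4: stall // r0:7,r1:7,r2:Add1,r3:Mul2
cycle 5: CDB Mul1=7; issue MUL r3<-Mul1 // r0:7,r1:7,r2:Add1,r3:Mul1
cycle 6: issue SUB r1<-Add2 // r0:7,r1:Add2,r2:Add1,r3:Mul1
cycle 7: - // r0:7,r1:Add2,r2:Add1,r3:Mul1
cycle 8: CDB Add2=0 // r0:7,r1:0,r2:Add1,r3:Mul1
cycle 9: CDB Mul2=49 // r0:7,r1:0,r2:Add1,r3:Mul1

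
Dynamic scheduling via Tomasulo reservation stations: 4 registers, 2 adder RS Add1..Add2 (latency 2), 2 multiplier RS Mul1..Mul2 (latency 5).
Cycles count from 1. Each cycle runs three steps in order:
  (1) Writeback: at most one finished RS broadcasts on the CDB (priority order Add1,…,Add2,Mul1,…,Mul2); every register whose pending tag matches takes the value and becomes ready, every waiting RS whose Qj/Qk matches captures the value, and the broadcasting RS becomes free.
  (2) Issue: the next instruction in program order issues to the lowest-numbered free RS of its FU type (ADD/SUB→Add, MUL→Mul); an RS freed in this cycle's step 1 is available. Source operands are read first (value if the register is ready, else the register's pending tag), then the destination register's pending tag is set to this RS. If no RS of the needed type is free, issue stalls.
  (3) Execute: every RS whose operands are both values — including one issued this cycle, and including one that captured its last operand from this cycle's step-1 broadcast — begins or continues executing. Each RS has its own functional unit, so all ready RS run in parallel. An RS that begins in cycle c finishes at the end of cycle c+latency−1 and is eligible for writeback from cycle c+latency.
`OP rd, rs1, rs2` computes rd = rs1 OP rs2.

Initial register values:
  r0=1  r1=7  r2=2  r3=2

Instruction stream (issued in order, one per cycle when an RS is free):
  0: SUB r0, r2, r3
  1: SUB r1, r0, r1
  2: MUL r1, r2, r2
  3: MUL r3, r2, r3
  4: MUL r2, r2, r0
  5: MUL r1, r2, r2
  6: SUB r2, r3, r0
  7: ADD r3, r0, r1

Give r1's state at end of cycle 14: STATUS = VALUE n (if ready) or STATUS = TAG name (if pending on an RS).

c1: issue SUB r0<-Add1 | r0:Add1,r1:7,r2:2,r3:2
c2: issue SUB r1<-Add2 | r0:Add1,r1:Add2,r2:2,r3:2
c3: CDB Add1=0; issue MUL r1<-Mul1 | r0:0,r1:Mul1,r2:2,r3:2
c4: issue MUL r3<-Mul2 | r0:0,r1:Mul1,r2:2,r3:Mul2
c5: CDB Add2=-7; stall | r0:0,r1:Mul1,r2:2,r3:Mul2
c6: stall | r0:0,r1:Mul1,r2:2,r3:Mul2
c7: stall | r0:0,r1:Mul1,r2:2,r3:Mul2
c8: CDB Mul1=4; issue MUL r2<-Mul1 | r0:0,r1:4,r2:Mul1,r3:Mul2
c9: CDB Mul2=4; issue MUL r1<-Mul2 | r0:0,r1:Mul2,r2:Mul1,r3:4
c10: issue SUB r2<-Add1 | r0:0,r1:Mul2,r2:Add1,r3:4
c11: issue ADD r3<-Add2 | r0:0,r1:Mul2,r2:Add1,r3:Add2
c12: CDB Add1=4 | r0:0,r1:Mul2,r2:4,r3:Add2
c13: CDB Mul1=0 | r0:0,r1:Mul2,r2:4,r3:Add2
c14: - | r0:0,r1:Mul2,r2:4,r3:Add2

STATUS = TAG Mul2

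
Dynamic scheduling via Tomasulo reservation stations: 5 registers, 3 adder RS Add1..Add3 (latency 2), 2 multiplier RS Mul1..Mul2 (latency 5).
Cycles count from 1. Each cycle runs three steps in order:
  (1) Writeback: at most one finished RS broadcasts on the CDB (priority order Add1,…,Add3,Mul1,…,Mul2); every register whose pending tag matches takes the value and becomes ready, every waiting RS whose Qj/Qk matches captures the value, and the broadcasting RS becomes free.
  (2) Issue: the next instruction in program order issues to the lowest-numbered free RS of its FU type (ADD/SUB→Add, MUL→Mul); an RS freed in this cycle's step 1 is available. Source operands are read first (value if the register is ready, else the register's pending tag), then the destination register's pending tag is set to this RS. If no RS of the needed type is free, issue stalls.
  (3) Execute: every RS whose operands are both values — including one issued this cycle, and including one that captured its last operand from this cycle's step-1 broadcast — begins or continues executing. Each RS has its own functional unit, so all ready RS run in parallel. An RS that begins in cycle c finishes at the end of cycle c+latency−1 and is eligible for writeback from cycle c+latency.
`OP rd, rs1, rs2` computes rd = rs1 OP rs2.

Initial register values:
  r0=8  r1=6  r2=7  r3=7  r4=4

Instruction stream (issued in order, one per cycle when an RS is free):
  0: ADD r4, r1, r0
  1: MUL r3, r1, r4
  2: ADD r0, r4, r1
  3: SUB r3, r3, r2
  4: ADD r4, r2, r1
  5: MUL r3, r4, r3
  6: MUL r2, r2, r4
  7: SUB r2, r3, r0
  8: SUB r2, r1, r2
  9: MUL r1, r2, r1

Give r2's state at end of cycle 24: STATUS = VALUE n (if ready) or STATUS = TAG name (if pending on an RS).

c1: issue ADD r4<-Add1 | r0:8,r1:6,r2:7,r3:7,r4:Add1
c2: issue MUL r3<-Mul1 | r0:8,r1:6,r2:7,r3:Mul1,r4:Add1
c3: CDB Add1=14; issue ADD r0<-Add1 | r0:Add1,r1:6,r2:7,r3:Mul1,r4:14
c4: issue SUB r3<-Add2 | r0:Add1,r1:6,r2:7,r3:Add2,r4:14
c5: CDB Add1=20; issue ADD r4<-Add1 | r0:20,r1:6,r2:7,r3:Add2,r4:Add1
c6: issue MUL r3<-Mul2 | r0:20,r1:6,r2:7,r3:Mul2,r4:Add1
c7: CDB Add1=13; stall | r0:20,r1:6,r2:7,r3:Mul2,r4:13
c8: CDB Mul1=84; issue MUL r2<-Mul1 | r0:20,r1:6,r2:Mul1,r3:Mul2,r4:13
c9: issue SUB r2<-Add1 | r0:20,r1:6,r2:Add1,r3:Mul2,r4:13
c10: CDB Add2=77; issue SUB r2<-Add2 | r0:20,r1:6,r2:Add2,r3:Mul2,r4:13
c11: stall | r0:20,r1:6,r2:Add2,r3:Mul2,r4:13
c12: stall | r0:20,r1:6,r2:Add2,r3:Mul2,r4:13
c13: CDB Mul1=91; issue MUL r1<-Mul1 | r0:20,r1:Mul1,r2:Add2,r3:Mul2,r4:13
c14: - | r0:20,r1:Mul1,r2:Add2,r3:Mul2,r4:13
c15: CDB Mul2=1001 | r0:20,r1:Mul1,r2:Add2,r3:1001,r4:13
c16: - | r0:20,r1:Mul1,r2:Add2,r3:1001,r4:13
c17: CDB Add1=981 | r0:20,r1:Mul1,r2:Add2,r3:1001,r4:13
c18: - | r0:20,r1:Mul1,r2:Add2,r3:1001,r4:13
c19: CDB Add2=-975 | r0:20,r1:Mul1,r2:-975,r3:1001,r4:13
c20: - | r0:20,r1:Mul1,r2:-975,r3:1001,r4:13
c21: - | r0:20,r1:Mul1,r2:-975,r3:1001,r4:13
c22: - | r0:20,r1:Mul1,r2:-975,r3:1001,r4:13
c23: - | r0:20,r1:Mul1,r2:-975,r3:1001,r4:13
c24: CDB Mul1=-5850 | r0:20,r1:-5850,r2:-975,r3:1001,r4:13

STATUS = VALUE -975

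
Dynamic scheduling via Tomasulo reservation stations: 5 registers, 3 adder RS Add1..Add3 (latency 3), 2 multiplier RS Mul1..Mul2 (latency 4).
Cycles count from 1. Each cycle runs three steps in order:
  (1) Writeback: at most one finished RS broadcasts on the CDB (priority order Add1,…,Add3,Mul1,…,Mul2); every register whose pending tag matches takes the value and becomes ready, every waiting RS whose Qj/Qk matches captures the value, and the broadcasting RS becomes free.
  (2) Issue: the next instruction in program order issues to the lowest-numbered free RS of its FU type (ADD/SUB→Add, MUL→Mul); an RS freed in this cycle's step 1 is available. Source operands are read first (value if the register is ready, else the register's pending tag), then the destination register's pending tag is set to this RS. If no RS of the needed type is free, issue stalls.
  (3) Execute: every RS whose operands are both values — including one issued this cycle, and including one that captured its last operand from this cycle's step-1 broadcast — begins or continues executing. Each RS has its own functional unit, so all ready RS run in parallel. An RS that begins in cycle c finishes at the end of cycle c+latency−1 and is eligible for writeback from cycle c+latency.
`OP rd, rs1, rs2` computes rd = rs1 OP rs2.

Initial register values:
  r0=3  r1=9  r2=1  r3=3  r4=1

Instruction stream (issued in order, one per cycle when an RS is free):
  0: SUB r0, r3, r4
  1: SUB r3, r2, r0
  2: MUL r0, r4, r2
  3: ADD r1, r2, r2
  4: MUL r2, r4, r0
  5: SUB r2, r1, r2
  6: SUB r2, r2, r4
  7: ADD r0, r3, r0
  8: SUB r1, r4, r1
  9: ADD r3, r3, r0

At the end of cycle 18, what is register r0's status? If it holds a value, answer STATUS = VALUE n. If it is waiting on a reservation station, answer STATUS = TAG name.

cycle 1: issue SUB r0<-Add1 // r0:Add1,r1:9,r2:1,r3:3,r4:1
cycle 2: issue SUB r3<-Add2 // r0:Add1,r1:9,r2:1,r3:Add2,r4:1
cycle 3: issue MUL r0<-Mul1 // r0:Mul1,r1:9,r2:1,r3:Add2,r4:1
cycle 4: CDB Add1=2; issue ADD r1<-Add1 // r0:Mul1,r1:Add1,r2:1,r3:Add2,r4:1
cycle 5: issue MUL r2<-Mul2 // r0:Mul1,r1:Add1,r2:Mul2,r3:Add2,r4:1
cycle 6: issue SUB r2<-Add3 // r0:Mul1,r1:Add1,r2:Add3,r3:Add2,r4:1
cycle 7: CDB Add1=2; issue SUB r2<-Add1 // r0:Mul1,r1:2,r2:Add1,r3:Add2,r4:1
cycle 8: CDB Add2=-1; issue ADD r0<-Add2 // r0:Add2,r1:2,r2:Add1,r3:-1,r4:1
cycle 9: CDB Mul1=1; stall // r0:Add2,r1:2,r2:Add1,r3:-1,r4:1
cycle 10: stall // r0:Add2,r1:2,r2:Add1,r3:-1,r4:1
cycle 11: stall // r0:Add2,r1:2,r2:Add1,r3:-1,r4:1
cycle 12: CDB Add2=0; issue SUB r1<-Add2 // r0:0,r1:Add2,r2:Add1,r3:-1,r4:1
cycle 13: CDB Mul2=1; stall // r0:0,r1:Add2,r2:Add1,r3:-1,r4:1
cycle 14: stall // r0:0,r1:Add2,r2:Add1,r3:-1,r4:1
cycle 15: CDB Add2=-1; issue ADD r3<-Add2 // r0:0,r1:-1,r2:Add1,r3:Add2,r4:1
cycle 16: CDB Add3=1 // r0:0,r1:-1,r2:Add1,r3:Add2,r4:1
cycle 17: - // r0:0,r1:-1,r2:Add1,r3:Add2,r4:1
cycle 18: CDB Add2=-1 // r0:0,r1:-1,r2:Add1,r3:-1,r4:1

STATUS = VALUE 0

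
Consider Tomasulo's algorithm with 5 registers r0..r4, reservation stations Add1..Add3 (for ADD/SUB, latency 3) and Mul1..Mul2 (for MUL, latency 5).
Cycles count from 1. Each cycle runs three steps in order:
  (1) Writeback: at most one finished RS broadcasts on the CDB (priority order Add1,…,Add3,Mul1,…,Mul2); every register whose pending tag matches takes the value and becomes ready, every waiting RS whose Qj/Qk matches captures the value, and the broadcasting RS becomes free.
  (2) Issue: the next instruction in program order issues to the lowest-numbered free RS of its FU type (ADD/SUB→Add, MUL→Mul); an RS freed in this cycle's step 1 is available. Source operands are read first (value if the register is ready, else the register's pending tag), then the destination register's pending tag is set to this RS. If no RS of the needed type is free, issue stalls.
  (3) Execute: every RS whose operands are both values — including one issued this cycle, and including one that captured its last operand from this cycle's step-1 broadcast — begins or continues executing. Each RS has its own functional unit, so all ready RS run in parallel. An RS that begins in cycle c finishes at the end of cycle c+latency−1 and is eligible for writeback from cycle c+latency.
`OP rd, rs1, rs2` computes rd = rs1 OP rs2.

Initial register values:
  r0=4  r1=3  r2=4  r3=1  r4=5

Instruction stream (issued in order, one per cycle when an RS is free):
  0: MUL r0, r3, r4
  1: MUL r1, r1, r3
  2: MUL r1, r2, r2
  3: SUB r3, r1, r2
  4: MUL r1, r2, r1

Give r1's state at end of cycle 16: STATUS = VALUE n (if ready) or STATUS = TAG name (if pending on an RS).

STATUS = VALUE 64

c1: issue MUL r0<-Mul1 | r0:Mul1,r1:3,r2:4,r3:1,r4:5
c2: issue MUL r1<-Mul2 | r0:Mul1,r1:Mul2,r2:4,r3:1,r4:5
c3: stall | r0:Mul1,r1:Mul2,r2:4,r3:1,r4:5
c4: stall | r0:Mul1,r1:Mul2,r2:4,r3:1,r4:5
c5: stall | r0:Mul1,r1:Mul2,r2:4,r3:1,r4:5
c6: CDB Mul1=5; issue MUL r1<-Mul1 | r0:5,r1:Mul1,r2:4,r3:1,r4:5
c7: CDB Mul2=3; issue SUB r3<-Add1 | r0:5,r1:Mul1,r2:4,r3:Add1,r4:5
c8: issue MUL r1<-Mul2 | r0:5,r1:Mul2,r2:4,r3:Add1,r4:5
c9: - | r0:5,r1:Mul2,r2:4,r3:Add1,r4:5
c10: - | r0:5,r1:Mul2,r2:4,r3:Add1,r4:5
c11: CDB Mul1=16 | r0:5,r1:Mul2,r2:4,r3:Add1,r4:5
c12: - | r0:5,r1:Mul2,r2:4,r3:Add1,r4:5
c13: - | r0:5,r1:Mul2,r2:4,r3:Add1,r4:5
c14: CDB Add1=12 | r0:5,r1:Mul2,r2:4,r3:12,r4:5
c15: - | r0:5,r1:Mul2,r2:4,r3:12,r4:5
c16: CDB Mul2=64 | r0:5,r1:64,r2:4,r3:12,r4:5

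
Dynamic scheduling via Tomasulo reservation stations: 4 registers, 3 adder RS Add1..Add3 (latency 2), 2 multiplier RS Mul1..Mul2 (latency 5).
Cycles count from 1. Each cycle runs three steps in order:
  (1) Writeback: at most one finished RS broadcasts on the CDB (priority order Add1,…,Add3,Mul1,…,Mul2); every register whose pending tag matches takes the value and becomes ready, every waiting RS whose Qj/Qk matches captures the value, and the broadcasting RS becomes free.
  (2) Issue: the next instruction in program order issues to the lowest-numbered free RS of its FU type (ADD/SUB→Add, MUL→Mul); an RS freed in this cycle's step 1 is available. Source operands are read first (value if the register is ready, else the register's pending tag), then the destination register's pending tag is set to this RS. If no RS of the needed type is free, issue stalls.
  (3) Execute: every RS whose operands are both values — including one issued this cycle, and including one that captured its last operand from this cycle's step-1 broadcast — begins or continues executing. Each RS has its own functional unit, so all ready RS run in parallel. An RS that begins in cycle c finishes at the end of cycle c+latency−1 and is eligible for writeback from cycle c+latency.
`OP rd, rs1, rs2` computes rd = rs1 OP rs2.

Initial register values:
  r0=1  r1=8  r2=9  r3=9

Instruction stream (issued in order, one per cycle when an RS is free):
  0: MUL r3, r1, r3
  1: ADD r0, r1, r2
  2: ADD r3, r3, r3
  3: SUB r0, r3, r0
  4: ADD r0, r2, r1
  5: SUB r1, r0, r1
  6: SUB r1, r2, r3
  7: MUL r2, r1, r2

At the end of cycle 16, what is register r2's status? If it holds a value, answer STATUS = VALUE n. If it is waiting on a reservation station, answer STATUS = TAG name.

STATUS = VALUE -1215

cycle 1: issue MUL r3<-Mul1 // r0:1,r1:8,r2:9,r3:Mul1
cycle 2: issue ADD r0<-Add1 // r0:Add1,r1:8,r2:9,r3:Mul1
cycle 3: issue ADD r3<-Add2 // r0:Add1,r1:8,r2:9,r3:Add2
cycle 4: CDB Add1=17; issue SUB r0<-Add1 // r0:Add1,r1:8,r2:9,r3:Add2
cycle 5: issue ADD r0<-Add3 // r0:Add3,r1:8,r2:9,r3:Add2
cycle 6: CDB Mul1=72; stall // r0:Add3,r1:8,r2:9,r3:Add2
cycle 7: CDB Add3=17; issue SUB r1<-Add3 // r0:17,r1:Add3,r2:9,r3:Add2
cycle 8: CDB Add2=144; issue SUB r1<-Add2 // r0:17,r1:Add2,r2:9,r3:144
cycle 9: CDB Add3=9; issue MUL r2<-Mul1 // r0:17,r1:Add2,r2:Mul1,r3:144
cycle 10: CDB Add1=127 // r0:17,r1:Add2,r2:Mul1,r3:144
cycle 11: CDB Add2=-135 // r0:17,r1:-135,r2:Mul1,r3:144
cycle 12: - // r0:17,r1:-135,r2:Mul1,r3:144
cycle 13: - // r0:17,r1:-135,r2:Mul1,r3:144
cycle 14: - // r0:17,r1:-135,r2:Mul1,r3:144
cycle 15: - // r0:17,r1:-135,r2:Mul1,r3:144
cycle 16: CDB Mul1=-1215 // r0:17,r1:-135,r2:-1215,r3:144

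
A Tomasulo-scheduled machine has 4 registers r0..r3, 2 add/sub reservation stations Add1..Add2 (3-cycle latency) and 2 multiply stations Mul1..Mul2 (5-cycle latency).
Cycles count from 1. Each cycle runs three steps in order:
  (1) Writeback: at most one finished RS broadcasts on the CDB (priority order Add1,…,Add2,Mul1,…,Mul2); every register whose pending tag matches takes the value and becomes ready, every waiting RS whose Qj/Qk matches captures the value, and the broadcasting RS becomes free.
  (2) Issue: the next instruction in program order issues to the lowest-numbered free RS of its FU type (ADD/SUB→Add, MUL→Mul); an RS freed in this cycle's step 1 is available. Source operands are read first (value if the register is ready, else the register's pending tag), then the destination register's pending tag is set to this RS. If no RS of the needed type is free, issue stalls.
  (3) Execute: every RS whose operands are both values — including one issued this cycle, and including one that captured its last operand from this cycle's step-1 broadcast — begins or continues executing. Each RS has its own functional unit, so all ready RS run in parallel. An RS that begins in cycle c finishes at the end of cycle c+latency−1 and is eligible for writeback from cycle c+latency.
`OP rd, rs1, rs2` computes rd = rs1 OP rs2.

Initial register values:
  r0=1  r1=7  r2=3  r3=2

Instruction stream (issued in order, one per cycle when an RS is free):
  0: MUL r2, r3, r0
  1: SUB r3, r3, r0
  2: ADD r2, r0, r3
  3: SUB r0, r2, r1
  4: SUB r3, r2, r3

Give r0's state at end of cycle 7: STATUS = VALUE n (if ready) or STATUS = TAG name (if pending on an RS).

STATUS = TAG Add1

cycle 1: issue MUL r2<-Mul1 // r0:1,r1:7,r2:Mul1,r3:2
cycle 2: issue SUB r3<-Add1 // r0:1,r1:7,r2:Mul1,r3:Add1
cycle 3: issue ADD r2<-Add2 // r0:1,r1:7,r2:Add2,r3:Add1
cycle 4: stall // r0:1,r1:7,r2:Add2,r3:Add1
cycle 5: CDB Add1=1; issue SUB r0<-Add1 // r0:Add1,r1:7,r2:Add2,r3:1
cycle 6: CDB Mul1=2; stall // r0:Add1,r1:7,r2:Add2,r3:1
cycle 7: stall // r0:Add1,r1:7,r2:Add2,r3:1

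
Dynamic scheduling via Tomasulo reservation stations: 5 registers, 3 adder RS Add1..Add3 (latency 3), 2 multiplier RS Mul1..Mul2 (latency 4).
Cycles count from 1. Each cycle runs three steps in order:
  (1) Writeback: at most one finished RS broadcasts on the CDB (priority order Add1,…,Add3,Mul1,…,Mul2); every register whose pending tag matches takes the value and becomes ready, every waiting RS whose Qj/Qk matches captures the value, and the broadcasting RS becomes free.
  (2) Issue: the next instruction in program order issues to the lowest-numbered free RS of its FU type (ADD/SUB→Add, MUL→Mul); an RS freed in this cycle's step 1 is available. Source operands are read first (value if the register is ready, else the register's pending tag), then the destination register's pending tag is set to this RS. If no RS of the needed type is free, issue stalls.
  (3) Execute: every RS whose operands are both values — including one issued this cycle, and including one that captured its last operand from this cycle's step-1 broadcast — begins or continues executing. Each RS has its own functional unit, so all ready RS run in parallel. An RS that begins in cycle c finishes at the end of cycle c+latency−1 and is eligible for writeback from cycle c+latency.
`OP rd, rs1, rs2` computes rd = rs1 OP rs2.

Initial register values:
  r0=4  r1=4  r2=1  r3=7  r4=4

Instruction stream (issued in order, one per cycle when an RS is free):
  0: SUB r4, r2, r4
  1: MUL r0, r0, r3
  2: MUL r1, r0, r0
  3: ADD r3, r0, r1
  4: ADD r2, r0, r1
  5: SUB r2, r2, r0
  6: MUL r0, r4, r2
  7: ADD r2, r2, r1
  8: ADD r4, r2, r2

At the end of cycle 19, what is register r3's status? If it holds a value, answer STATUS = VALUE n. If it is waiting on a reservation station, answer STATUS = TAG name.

STATUS = VALUE 812

cycle 1: issue SUB r4<-Add1 // r0:4,r1:4,r2:1,r3:7,r4:Add1
cycle 2: issue MUL r0<-Mul1 // r0:Mul1,r1:4,r2:1,r3:7,r4:Add1
cycle 3: issue MUL r1<-Mul2 // r0:Mul1,r1:Mul2,r2:1,r3:7,r4:Add1
cycle 4: CDB Add1=-3; issue ADD r3<-Add1 // r0:Mul1,r1:Mul2,r2:1,r3:Add1,r4:-3
cycle 5: issue ADD r2<-Add2 // r0:Mul1,r1:Mul2,r2:Add2,r3:Add1,r4:-3
cycle 6: CDB Mul1=28; issue SUB r2<-Add3 // r0:28,r1:Mul2,r2:Add3,r3:Add1,r4:-3
cycle 7: issue MUL r0<-Mul1 // r0:Mul1,r1:Mul2,r2:Add3,r3:Add1,r4:-3
cycle 8: stall // r0:Mul1,r1:Mul2,r2:Add3,r3:Add1,r4:-3
cycle 9: stall // r0:Mul1,r1:Mul2,r2:Add3,r3:Add1,r4:-3
cycle 10: CDB Mul2=784; stall // r0:Mul1,r1:784,r2:Add3,r3:Add1,r4:-3
cycle 11: stall // r0:Mul1,r1:784,r2:Add3,r3:Add1,r4:-3
cycle 12: stall // r0:Mul1,r1:784,r2:Add3,r3:Add1,r4:-3
cycle 13: CDB Add1=812; issue ADD r2<-Add1 // r0:Mul1,r1:784,r2:Add1,r3:812,r4:-3
cycle 14: CDB Add2=812; issue ADD r4<-Add2 // r0:Mul1,r1:784,r2:Add1,r3:812,r4:Add2
cycle 15: - // r0:Mul1,r1:784,r2:Add1,r3:812,r4:Add2
cycle 16: - // r0:Mul1,r1:784,r2:Add1,r3:812,r4:Add2
cycle 17: CDB Add3=784 // r0:Mul1,r1:784,r2:Add1,r3:812,r4:Add2
cycle 18: - // r0:Mul1,r1:784,r2:Add1,r3:812,r4:Add2
cycle 19: - // r0:Mul1,r1:784,r2:Add1,r3:812,r4:Add2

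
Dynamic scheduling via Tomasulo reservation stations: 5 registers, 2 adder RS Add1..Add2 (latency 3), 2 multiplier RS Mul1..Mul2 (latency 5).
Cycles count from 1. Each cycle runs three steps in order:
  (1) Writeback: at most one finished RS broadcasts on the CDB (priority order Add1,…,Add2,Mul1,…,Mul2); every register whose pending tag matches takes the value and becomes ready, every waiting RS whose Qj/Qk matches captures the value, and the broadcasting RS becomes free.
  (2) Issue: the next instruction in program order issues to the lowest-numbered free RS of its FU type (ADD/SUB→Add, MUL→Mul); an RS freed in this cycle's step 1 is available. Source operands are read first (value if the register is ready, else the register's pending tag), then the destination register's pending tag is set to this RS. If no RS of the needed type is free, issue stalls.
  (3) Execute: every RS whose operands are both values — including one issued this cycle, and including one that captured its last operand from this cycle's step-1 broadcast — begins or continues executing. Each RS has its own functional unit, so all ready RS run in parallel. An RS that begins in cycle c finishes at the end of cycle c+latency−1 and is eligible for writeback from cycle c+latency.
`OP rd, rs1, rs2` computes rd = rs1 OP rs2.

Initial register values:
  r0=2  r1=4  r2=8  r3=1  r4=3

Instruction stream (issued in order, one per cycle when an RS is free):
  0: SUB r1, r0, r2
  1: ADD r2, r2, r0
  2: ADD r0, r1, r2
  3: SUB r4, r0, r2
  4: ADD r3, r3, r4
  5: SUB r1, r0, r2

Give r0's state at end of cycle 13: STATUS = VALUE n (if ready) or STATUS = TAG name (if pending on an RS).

cycle 1: issue SUB r1<-Add1 // r0:2,r1:Add1,r2:8,r3:1,r4:3
cycle 2: issue ADD r2<-Add2 // r0:2,r1:Add1,r2:Add2,r3:1,r4:3
cycle 3: stall // r0:2,r1:Add1,r2:Add2,r3:1,r4:3
cycle 4: CDB Add1=-6; issue ADD r0<-Add1 // r0:Add1,r1:-6,r2:Add2,r3:1,r4:3
cycle 5: CDB Add2=10; issue SUB r4<-Add2 // r0:Add1,r1:-6,r2:10,r3:1,r4:Add2
cycle 6: stall // r0:Add1,r1:-6,r2:10,r3:1,r4:Add2
cycle 7: stall // r0:Add1,r1:-6,r2:10,r3:1,r4:Add2
cycle 8: CDB Add1=4; issue ADD r3<-Add1 // r0:4,r1:-6,r2:10,r3:Add1,r4:Add2
cycle 9: stall // r0:4,r1:-6,r2:10,r3:Add1,r4:Add2
cycle 10: stall // r0:4,r1:-6,r2:10,r3:Add1,r4:Add2
cycle 11: CDB Add2=-6; issue SUB r1<-Add2 // r0:4,r1:Add2,r2:10,r3:Add1,r4:-6
cycle 12: - // r0:4,r1:Add2,r2:10,r3:Add1,r4:-6
cycle 13: - // r0:4,r1:Add2,r2:10,r3:Add1,r4:-6

STATUS = VALUE 4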